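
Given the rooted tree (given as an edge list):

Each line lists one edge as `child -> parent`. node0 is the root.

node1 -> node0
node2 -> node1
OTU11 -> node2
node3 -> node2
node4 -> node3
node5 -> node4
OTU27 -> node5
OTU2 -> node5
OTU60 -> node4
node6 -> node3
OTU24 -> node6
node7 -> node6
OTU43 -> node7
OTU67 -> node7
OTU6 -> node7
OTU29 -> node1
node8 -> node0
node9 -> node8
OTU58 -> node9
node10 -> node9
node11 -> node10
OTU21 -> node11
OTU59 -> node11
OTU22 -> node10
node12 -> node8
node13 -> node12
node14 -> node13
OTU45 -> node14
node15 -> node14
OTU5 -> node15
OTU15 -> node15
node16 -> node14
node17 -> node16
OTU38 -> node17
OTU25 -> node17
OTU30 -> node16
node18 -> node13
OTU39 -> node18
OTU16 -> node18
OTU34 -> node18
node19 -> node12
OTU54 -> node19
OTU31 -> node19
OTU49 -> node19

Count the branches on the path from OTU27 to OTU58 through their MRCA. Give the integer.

9

The MRCA of OTU27 and OTU58 is the root of the tree.
From OTU27 up to that node: 6 branches. From OTU58 up to the same node: 3 branches. Total: 6 + 3 = 9.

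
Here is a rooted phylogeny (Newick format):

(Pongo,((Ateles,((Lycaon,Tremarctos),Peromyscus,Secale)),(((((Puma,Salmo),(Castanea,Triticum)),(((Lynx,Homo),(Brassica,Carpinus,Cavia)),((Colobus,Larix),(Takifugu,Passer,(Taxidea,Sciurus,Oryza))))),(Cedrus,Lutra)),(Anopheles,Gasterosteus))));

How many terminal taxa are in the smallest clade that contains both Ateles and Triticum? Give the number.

The MRCA of Ateles and Triticum is the node subtending ((Ateles,((Lycaon,Tremarctos),Peromyscus,Secale)),(((((Puma,Salmo),(Castanea,Triticum)),(((Lynx,Homo),(Brassica,Carpinus,Cavia)),((Colobus,Larix),(Takifugu,Passer,(Taxidea,Sciurus,Oryza))))),(Cedrus,Lutra)),(Anopheles,Gasterosteus))).
That clade contains 25 terminal taxa: Anopheles, Ateles, Brassica, Carpinus, Castanea, Cavia, Cedrus, Colobus, Gasterosteus, Homo, Larix, Lutra, Lycaon, Lynx, Oryza, Passer, Peromyscus, Puma, Salmo, Sciurus, Secale, Takifugu, Taxidea, Tremarctos, Triticum.

25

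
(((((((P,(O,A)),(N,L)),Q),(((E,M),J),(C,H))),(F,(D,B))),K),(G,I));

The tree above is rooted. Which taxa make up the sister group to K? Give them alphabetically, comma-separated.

K attaches to the tree at the node subtending ((((((P,(O,A)),(N,L)),Q),(((E,M),J),(C,H))),(F,(D,B))),K).
The other lineage descending from that same node — the sister group — is (((((P,(O,A)),(N,L)),Q),(((E,M),J),(C,H))),(F,(D,B))); its 14 tips in alphabetical order are the answer.

A, B, C, D, E, F, H, J, L, M, N, O, P, Q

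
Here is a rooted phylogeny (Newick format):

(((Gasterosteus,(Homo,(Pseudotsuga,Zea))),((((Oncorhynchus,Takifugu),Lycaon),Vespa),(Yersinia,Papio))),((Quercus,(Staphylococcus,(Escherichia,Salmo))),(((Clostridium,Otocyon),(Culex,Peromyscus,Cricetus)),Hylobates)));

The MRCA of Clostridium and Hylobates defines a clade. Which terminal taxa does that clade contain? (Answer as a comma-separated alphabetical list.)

Clostridium, Cricetus, Culex, Hylobates, Otocyon, Peromyscus

Tracing Clostridium: it sits inside (Clostridium,Otocyon).
Tracing Hylobates: it sits inside (((Clostridium,Otocyon),(Culex,Peromyscus,Cricetus)),Hylobates).
The smallest clade enclosing both is (((Clostridium,Otocyon),(Culex,Peromyscus,Cricetus)),Hylobates); the answer is its 6 terminal taxa in alphabetical order.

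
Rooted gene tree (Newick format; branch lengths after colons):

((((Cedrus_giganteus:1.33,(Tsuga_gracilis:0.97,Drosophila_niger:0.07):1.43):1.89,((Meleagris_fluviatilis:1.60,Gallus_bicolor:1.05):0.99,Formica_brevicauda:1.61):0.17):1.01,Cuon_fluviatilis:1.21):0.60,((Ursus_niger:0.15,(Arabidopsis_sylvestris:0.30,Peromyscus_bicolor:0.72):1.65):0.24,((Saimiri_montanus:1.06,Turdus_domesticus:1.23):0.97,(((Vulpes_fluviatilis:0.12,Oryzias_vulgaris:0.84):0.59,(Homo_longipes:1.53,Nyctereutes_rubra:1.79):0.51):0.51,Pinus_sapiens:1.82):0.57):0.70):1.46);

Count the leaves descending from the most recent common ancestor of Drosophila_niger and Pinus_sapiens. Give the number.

17

The MRCA of Drosophila_niger and Pinus_sapiens is the root, so the clade is the entire tree.
That clade contains 17 terminal taxa: Arabidopsis_sylvestris, Cedrus_giganteus, Cuon_fluviatilis, Drosophila_niger, Formica_brevicauda, Gallus_bicolor, Homo_longipes, Meleagris_fluviatilis, Nyctereutes_rubra, Oryzias_vulgaris, Peromyscus_bicolor, Pinus_sapiens, Saimiri_montanus, Tsuga_gracilis, Turdus_domesticus, Ursus_niger, Vulpes_fluviatilis.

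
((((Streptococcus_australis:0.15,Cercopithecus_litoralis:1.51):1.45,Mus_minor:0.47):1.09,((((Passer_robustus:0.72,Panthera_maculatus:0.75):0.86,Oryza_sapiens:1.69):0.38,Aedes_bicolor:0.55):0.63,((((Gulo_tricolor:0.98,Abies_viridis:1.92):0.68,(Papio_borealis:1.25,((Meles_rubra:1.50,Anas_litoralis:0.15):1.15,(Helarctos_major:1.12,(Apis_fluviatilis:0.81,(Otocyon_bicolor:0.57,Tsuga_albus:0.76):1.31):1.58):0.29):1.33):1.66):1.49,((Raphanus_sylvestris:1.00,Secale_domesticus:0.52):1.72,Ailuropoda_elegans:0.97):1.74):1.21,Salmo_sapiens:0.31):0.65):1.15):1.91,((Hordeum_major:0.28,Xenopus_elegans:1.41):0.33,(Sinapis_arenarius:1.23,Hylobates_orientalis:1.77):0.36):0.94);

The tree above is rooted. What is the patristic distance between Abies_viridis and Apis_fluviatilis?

8.27

The path runs Abies_viridis → … → MRCA → … → Apis_fluviatilis; the MRCA is the node subtending ((Gulo_tricolor,Abies_viridis),(Papio_borealis,((Meles_rubra,Anas_litoralis),(Helarctos_major,(Apis_fluviatilis,(Otocyon_bicolor,Tsuga_albus)))))).
Branch lengths along that path: 1.92 + 0.68 + 1.66 + 1.33 + 0.29 + 1.58 + 0.81 = 8.27.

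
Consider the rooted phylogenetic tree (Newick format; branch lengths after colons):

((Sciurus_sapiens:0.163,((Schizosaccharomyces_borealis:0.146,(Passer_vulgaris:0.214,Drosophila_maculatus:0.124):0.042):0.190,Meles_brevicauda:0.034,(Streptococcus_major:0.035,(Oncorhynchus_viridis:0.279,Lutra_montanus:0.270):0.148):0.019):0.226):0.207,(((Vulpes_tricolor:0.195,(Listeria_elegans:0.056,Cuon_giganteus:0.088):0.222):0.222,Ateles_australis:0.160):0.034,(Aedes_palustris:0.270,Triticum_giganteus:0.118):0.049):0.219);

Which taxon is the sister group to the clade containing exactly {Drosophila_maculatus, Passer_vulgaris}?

Schizosaccharomyces_borealis

The clade containing exactly {Drosophila_maculatus, Passer_vulgaris} attaches to the tree at the node subtending (Schizosaccharomyces_borealis,(Passer_vulgaris,Drosophila_maculatus)).
The other lineage descending from that same node — the sister group — is the single tip Schizosaccharomyces_borealis.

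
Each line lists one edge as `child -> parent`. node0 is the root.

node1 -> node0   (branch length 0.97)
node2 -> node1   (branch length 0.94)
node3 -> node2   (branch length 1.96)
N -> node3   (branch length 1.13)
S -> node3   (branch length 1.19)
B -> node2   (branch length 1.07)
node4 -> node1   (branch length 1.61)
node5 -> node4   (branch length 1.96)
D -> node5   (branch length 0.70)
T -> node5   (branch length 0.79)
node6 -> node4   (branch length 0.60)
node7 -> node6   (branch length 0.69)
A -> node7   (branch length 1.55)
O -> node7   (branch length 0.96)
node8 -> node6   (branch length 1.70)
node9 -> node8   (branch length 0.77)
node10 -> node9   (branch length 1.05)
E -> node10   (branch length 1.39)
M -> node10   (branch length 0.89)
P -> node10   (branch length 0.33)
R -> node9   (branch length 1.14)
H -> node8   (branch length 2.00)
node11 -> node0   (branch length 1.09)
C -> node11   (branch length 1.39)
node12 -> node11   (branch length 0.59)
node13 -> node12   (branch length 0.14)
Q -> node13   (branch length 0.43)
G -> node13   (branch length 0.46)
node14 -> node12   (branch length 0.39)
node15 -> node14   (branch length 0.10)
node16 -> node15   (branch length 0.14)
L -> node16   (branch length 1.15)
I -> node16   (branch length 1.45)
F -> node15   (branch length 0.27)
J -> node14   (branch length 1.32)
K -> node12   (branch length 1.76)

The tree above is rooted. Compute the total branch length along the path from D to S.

The path runs D → … → MRCA → … → S; the MRCA is the node subtending (((N,S),B),((D,T),((A,O),(((E,M,P),R),H)))).
Branch lengths along that path: 0.70 + 1.96 + 1.61 + 0.94 + 1.96 + 1.19 = 8.36.

8.36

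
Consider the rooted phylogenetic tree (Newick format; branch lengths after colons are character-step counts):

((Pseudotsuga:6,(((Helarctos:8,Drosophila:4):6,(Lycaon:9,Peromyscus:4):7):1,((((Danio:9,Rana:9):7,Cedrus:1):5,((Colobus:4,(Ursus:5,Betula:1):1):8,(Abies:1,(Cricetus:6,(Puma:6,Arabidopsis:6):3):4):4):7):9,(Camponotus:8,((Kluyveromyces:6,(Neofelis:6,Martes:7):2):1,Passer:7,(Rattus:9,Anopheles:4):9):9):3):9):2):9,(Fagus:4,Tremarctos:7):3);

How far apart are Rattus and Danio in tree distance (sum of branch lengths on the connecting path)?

60

The path runs Rattus → … → MRCA → … → Danio; the MRCA is the node subtending ((((Danio,Rana),Cedrus),((Colobus,(Ursus,Betula)),(Abies,(Cricetus,(Puma,Arabidopsis))))),(Camponotus,((Kluyveromyces,(Neofelis,Martes)),Passer,(Rattus,Anopheles)))).
Branch lengths along that path: 9 + 9 + 9 + 3 + 9 + 5 + 7 + 9 = 60.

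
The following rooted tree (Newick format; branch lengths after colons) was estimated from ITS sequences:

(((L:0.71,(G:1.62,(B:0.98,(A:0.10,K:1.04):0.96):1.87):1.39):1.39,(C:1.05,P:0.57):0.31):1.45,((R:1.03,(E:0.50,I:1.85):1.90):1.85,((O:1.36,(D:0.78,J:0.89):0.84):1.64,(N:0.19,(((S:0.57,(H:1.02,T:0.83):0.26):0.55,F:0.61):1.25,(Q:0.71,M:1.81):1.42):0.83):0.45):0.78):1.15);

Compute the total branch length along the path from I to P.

9.08

The path runs I → … → MRCA → … → P; the MRCA is the root of the tree.
Branch lengths along that path: 1.85 + 1.90 + 1.85 + 1.15 + 1.45 + 0.31 + 0.57 = 9.08.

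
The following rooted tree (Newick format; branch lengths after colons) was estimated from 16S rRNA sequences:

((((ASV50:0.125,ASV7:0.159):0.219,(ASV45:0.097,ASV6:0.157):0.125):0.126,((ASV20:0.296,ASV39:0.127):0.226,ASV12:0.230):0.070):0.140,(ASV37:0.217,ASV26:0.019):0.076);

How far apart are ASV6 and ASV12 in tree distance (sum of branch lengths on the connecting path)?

0.708

The path runs ASV6 → … → MRCA → … → ASV12; the MRCA is the node subtending (((ASV50,ASV7),(ASV45,ASV6)),((ASV20,ASV39),ASV12)).
Branch lengths along that path: 0.157 + 0.125 + 0.126 + 0.070 + 0.230 = 0.708.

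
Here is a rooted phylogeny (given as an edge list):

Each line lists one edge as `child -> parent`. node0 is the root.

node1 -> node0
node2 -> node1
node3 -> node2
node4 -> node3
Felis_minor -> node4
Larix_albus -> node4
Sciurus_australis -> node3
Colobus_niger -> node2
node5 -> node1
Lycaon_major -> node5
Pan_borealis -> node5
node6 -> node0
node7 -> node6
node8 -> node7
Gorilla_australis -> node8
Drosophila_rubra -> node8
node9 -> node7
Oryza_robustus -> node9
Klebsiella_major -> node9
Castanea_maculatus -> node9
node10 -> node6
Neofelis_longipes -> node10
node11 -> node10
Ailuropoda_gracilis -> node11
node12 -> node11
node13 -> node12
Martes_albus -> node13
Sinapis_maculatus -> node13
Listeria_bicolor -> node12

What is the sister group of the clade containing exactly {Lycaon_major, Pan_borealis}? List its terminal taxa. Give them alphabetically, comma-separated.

The clade containing exactly {Lycaon_major, Pan_borealis} attaches to the tree at the node subtending ((((Felis_minor,Larix_albus),Sciurus_australis),Colobus_niger),(Lycaon_major,Pan_borealis)).
The other lineage descending from that same node — the sister group — is (((Felis_minor,Larix_albus),Sciurus_australis),Colobus_niger); its 4 tips in alphabetical order are the answer.

Colobus_niger, Felis_minor, Larix_albus, Sciurus_australis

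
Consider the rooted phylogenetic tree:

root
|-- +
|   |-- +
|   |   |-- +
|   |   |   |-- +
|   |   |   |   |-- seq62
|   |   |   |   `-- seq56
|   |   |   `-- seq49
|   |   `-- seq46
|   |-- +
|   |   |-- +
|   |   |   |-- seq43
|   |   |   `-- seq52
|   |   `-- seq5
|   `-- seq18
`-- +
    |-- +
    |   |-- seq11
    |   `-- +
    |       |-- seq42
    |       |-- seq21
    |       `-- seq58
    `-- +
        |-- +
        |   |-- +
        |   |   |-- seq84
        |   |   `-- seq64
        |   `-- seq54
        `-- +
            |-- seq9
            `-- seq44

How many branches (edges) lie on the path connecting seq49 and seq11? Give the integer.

7

The MRCA of seq49 and seq11 is the root of the tree.
From seq49 up to that node: 4 branches. From seq11 up to the same node: 3 branches. Total: 4 + 3 = 7.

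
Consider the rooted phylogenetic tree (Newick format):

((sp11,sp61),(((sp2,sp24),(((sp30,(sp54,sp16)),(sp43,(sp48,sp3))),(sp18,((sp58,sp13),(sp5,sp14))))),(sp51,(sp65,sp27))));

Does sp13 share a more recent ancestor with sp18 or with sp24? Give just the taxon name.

sp18

The MRCA of sp13 and sp18 subtends (sp18,((sp58,sp13),(sp5,sp14))) (5 taxa).
The MRCA of sp13 and sp24 subtends ((sp2,sp24),(((sp30,(sp54,sp16)),(sp43,(sp48,sp3))),(sp18,((sp58,sp13),(sp5,sp14))))) (13 taxa).
The first is nested inside the second, so sp13 shares a more recent common ancestor with sp18.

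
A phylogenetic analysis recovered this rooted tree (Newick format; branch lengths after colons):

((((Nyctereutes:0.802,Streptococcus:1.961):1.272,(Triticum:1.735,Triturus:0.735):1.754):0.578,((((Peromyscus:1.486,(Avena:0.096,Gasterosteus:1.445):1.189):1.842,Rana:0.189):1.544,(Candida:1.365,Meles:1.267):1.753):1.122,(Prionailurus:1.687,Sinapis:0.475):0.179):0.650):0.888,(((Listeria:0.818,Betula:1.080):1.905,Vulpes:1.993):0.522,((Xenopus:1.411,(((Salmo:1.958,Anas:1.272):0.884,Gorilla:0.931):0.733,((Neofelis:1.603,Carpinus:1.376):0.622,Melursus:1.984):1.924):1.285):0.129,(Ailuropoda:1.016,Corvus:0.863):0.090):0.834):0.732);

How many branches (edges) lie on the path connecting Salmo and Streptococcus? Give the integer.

The MRCA of Salmo and Streptococcus is the root of the tree.
From Salmo up to that node: 7 branches. From Streptococcus up to the same node: 4 branches. Total: 7 + 4 = 11.

11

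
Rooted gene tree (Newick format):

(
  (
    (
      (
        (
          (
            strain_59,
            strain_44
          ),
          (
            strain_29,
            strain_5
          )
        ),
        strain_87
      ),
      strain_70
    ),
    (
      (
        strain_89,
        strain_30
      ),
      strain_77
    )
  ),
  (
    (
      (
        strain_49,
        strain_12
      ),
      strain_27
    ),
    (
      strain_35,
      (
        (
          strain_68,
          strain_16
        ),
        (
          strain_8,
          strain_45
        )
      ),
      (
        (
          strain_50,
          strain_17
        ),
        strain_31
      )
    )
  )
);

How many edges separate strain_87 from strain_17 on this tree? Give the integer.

The MRCA of strain_87 and strain_17 is the root of the tree.
From strain_87 up to that node: 4 branches. From strain_17 up to the same node: 5 branches. Total: 4 + 5 = 9.

9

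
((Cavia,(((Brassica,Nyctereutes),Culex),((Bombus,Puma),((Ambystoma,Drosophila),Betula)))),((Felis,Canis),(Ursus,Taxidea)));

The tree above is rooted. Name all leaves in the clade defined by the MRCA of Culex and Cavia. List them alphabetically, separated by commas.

Ambystoma, Betula, Bombus, Brassica, Cavia, Culex, Drosophila, Nyctereutes, Puma

Tracing Culex: it sits inside ((Brassica,Nyctereutes),Culex).
Tracing Cavia: it sits inside (Cavia,(((Brassica,Nyctereutes),Culex),((Bombus,Puma),((Ambystoma,Drosophila),Betula)))).
The smallest clade enclosing both is (Cavia,(((Brassica,Nyctereutes),Culex),((Bombus,Puma),((Ambystoma,Drosophila),Betula)))); the answer is its 9 terminal taxa in alphabetical order.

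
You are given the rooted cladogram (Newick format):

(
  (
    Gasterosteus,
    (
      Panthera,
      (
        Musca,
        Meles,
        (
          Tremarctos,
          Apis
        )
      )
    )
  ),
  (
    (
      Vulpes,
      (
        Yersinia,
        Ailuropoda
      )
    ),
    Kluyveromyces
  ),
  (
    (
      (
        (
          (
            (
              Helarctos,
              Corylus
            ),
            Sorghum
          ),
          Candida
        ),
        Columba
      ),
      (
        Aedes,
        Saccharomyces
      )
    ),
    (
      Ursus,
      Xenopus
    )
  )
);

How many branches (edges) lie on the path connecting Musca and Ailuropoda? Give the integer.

8

The MRCA of Musca and Ailuropoda is the root of the tree.
From Musca up to that node: 4 branches. From Ailuropoda up to the same node: 4 branches. Total: 4 + 4 = 8.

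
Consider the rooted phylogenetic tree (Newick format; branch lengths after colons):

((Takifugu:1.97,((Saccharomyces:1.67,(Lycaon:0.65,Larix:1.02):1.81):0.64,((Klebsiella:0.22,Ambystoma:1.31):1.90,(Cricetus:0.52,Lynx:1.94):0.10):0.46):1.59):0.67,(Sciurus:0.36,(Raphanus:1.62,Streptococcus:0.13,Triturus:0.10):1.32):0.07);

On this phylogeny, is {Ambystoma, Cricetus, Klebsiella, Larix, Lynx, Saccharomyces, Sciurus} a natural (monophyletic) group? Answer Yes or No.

No

The MRCA of the listed taxa is the root, so the smallest clade containing them is the whole tree.
That clade also contains Lycaon, Raphanus, Streptococcus, Takifugu, Triturus, which are not in the proposed group, so the group is not monophyletic.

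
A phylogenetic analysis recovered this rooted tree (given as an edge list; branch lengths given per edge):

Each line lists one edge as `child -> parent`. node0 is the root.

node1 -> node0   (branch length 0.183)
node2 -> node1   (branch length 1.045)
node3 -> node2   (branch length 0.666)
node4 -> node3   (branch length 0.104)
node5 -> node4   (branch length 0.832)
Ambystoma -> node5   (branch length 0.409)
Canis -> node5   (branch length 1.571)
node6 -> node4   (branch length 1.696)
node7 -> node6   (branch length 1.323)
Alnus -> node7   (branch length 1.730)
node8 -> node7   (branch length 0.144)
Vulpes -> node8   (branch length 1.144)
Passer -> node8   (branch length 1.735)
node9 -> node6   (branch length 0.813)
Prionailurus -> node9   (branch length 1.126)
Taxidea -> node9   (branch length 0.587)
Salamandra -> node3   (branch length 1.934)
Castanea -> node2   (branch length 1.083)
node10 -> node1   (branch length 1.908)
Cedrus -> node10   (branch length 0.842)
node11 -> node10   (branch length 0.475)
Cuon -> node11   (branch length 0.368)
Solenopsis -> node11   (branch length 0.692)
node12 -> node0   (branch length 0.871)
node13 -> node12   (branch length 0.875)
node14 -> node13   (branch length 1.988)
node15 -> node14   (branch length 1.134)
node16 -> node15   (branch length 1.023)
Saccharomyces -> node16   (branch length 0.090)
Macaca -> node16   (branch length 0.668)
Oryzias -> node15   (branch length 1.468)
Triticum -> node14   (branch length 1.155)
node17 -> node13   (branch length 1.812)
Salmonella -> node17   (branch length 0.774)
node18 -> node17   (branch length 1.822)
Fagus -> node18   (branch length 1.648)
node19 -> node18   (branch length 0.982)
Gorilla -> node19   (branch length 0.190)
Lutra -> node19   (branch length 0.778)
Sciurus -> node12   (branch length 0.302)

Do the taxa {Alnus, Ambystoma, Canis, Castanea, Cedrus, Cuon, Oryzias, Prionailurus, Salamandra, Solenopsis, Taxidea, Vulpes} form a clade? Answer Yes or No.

No

The MRCA of the listed taxa is the root, so the smallest clade containing them is the whole tree.
That clade also contains Fagus, Gorilla, Lutra, Macaca, Passer, Saccharomyces, Salmonella, Sciurus, Triticum, which are not in the proposed group, so the group is not monophyletic.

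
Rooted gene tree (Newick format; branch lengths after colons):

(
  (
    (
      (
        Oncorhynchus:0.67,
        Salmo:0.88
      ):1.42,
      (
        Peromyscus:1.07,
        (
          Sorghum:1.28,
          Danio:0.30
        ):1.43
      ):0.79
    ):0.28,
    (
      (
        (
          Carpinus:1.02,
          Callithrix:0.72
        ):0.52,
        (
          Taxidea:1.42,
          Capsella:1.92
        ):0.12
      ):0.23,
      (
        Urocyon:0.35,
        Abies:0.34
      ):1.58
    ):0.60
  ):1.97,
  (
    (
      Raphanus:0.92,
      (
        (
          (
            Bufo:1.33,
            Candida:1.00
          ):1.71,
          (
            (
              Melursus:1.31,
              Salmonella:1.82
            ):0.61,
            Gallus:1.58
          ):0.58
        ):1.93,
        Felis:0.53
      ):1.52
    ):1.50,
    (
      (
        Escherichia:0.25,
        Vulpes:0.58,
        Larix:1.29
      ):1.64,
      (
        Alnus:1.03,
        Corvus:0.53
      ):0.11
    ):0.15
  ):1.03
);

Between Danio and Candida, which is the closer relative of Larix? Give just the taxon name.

The MRCA of Larix and Candida subtends ((Raphanus,(((Bufo,Candida),((Melursus,Salmonella),Gallus)),Felis)),((Escherichia,Vulpes,Larix),(Alnus,Corvus))) (12 taxa).
The MRCA of Larix and Danio is the root, subtending the entire tree (23 taxa).
The first is nested inside the second, so Larix shares a more recent common ancestor with Candida.

Candida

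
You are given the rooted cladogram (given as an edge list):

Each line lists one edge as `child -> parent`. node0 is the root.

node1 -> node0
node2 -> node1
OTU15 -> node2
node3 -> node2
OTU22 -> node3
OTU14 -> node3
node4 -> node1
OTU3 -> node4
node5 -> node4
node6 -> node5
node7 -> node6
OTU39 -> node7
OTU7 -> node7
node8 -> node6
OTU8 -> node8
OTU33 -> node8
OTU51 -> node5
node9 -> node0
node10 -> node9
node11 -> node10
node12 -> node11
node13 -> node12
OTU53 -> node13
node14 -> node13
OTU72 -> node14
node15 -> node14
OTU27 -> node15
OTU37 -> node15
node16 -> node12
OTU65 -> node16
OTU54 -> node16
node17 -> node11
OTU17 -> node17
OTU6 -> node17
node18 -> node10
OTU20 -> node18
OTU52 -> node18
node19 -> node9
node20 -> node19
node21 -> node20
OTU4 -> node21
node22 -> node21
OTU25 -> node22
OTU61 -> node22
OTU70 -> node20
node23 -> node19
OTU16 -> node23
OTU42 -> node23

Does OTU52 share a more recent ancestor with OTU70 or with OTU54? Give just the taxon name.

OTU54

The MRCA of OTU52 and OTU54 subtends ((((OTU53,(OTU72,(OTU27,OTU37))),(OTU65,OTU54)),(OTU17,OTU6)),(OTU20,OTU52)) (10 taxa).
The MRCA of OTU52 and OTU70 subtends (((((OTU53,(OTU72,(OTU27,OTU37))),(OTU65,OTU54)),(OTU17,OTU6)),(OTU20,OTU52)),(((OTU4,(OTU25,OTU61)),OTU70),(OTU16,OTU42))) (16 taxa).
The first is nested inside the second, so OTU52 shares a more recent common ancestor with OTU54.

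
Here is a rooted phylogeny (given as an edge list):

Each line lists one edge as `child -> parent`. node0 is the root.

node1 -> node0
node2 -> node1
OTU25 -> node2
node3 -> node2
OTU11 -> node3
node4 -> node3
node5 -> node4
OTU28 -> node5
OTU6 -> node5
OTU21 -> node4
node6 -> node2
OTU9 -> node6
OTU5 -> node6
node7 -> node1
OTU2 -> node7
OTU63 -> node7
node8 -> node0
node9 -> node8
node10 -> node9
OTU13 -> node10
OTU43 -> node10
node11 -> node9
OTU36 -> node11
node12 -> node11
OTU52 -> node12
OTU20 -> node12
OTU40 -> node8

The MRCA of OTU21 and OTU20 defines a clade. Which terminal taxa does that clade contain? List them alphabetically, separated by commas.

Tracing OTU21: it sits inside ((OTU28,OTU6),OTU21).
Tracing OTU20: it sits inside (OTU52,OTU20).
The smallest clade enclosing both is the whole tree (their MRCA is the root), so the answer is all 15 tips in alphabetical order.

OTU11, OTU13, OTU2, OTU20, OTU21, OTU25, OTU28, OTU36, OTU40, OTU43, OTU5, OTU52, OTU6, OTU63, OTU9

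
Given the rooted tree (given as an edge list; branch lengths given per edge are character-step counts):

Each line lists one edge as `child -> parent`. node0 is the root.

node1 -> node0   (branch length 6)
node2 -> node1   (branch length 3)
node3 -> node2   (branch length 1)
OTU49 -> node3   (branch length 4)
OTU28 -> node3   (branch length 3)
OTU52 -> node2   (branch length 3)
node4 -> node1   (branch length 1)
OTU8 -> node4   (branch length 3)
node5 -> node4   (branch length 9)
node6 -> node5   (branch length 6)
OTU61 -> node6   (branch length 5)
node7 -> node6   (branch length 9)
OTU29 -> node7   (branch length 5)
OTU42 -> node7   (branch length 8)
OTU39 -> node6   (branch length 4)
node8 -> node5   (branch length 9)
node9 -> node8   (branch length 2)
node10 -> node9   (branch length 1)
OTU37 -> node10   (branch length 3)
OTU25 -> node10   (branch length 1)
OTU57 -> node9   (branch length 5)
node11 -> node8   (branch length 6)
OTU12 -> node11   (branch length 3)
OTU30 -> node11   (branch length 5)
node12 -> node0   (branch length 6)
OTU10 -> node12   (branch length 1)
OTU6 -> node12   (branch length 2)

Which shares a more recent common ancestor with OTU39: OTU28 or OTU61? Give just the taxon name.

OTU61

The MRCA of OTU39 and OTU61 subtends (OTU61,(OTU29,OTU42),OTU39) (4 taxa).
The MRCA of OTU39 and OTU28 subtends (((OTU49,OTU28),OTU52),(OTU8,((OTU61,(OTU29,OTU42),OTU39),(((OTU37,OTU25),OTU57),(OTU12,OTU30))))) (13 taxa).
The first is nested inside the second, so OTU39 shares a more recent common ancestor with OTU61.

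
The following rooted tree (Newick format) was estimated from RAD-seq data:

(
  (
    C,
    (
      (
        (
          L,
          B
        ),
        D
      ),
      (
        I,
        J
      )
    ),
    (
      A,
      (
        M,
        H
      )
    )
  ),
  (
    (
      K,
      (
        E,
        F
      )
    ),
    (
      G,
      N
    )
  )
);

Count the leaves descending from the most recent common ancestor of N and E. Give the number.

5

The MRCA of N and E is the node subtending ((K,(E,F)),(G,N)).
That clade contains 5 terminal taxa: E, F, G, K, N.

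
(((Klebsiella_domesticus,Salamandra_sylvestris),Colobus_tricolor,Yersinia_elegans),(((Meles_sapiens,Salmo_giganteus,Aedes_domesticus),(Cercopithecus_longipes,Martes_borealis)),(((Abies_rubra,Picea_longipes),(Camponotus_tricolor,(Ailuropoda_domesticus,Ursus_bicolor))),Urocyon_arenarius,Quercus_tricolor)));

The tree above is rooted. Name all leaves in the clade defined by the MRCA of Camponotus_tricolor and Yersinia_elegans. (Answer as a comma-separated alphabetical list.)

Abies_rubra, Aedes_domesticus, Ailuropoda_domesticus, Camponotus_tricolor, Cercopithecus_longipes, Colobus_tricolor, Klebsiella_domesticus, Martes_borealis, Meles_sapiens, Picea_longipes, Quercus_tricolor, Salamandra_sylvestris, Salmo_giganteus, Urocyon_arenarius, Ursus_bicolor, Yersinia_elegans

Tracing Camponotus_tricolor: it sits inside (Camponotus_tricolor,(Ailuropoda_domesticus,Ursus_bicolor)).
Tracing Yersinia_elegans: it sits inside ((Klebsiella_domesticus,Salamandra_sylvestris),Colobus_tricolor,Yersinia_elegans).
The smallest clade enclosing both is the whole tree (their MRCA is the root), so the answer is all 16 tips in alphabetical order.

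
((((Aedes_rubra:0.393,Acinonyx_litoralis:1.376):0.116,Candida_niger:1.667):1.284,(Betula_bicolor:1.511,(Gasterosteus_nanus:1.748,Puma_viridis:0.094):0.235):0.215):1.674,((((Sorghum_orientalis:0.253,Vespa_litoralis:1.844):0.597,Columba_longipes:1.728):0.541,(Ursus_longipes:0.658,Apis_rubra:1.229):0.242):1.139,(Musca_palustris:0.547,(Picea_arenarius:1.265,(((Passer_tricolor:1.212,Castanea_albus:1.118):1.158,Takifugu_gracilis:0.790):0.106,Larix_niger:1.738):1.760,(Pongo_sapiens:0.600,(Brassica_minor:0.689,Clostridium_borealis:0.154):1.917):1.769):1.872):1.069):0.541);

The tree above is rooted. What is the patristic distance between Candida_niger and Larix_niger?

The path runs Candida_niger → … → MRCA → … → Larix_niger; the MRCA is the root of the tree.
Branch lengths along that path: 1.667 + 1.284 + 1.674 + 0.541 + 1.069 + 1.872 + 1.760 + 1.738 = 11.605.

11.605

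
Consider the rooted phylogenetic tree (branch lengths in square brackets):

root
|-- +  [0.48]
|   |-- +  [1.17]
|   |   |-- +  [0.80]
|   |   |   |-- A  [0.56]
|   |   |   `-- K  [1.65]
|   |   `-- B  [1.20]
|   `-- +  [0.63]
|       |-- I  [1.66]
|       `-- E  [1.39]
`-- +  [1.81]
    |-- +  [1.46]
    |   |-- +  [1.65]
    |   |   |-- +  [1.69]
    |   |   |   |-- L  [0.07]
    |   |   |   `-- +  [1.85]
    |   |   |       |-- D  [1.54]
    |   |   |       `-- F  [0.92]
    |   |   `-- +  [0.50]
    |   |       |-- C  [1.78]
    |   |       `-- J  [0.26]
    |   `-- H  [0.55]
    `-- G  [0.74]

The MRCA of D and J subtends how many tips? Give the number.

5

The MRCA of D and J is the node subtending ((L,(D,F)),(C,J)).
That clade contains 5 terminal taxa: C, D, F, J, L.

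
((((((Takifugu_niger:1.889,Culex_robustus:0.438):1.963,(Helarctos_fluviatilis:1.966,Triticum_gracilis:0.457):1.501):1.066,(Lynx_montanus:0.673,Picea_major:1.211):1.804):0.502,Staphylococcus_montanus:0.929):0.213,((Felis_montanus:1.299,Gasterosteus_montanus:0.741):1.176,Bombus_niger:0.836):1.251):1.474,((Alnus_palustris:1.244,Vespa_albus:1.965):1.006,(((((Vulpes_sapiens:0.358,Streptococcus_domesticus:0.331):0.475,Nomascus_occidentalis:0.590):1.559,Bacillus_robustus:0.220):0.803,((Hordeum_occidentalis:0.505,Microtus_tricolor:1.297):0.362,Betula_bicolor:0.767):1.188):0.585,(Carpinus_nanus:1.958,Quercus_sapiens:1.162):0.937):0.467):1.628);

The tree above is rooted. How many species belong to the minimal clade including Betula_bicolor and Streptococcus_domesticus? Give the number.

The MRCA of Betula_bicolor and Streptococcus_domesticus is the node subtending ((((Vulpes_sapiens,Streptococcus_domesticus),Nomascus_occidentalis),Bacillus_robustus),((Hordeum_occidentalis,Microtus_tricolor),Betula_bicolor)).
That clade contains 7 terminal taxa: Bacillus_robustus, Betula_bicolor, Hordeum_occidentalis, Microtus_tricolor, Nomascus_occidentalis, Streptococcus_domesticus, Vulpes_sapiens.

7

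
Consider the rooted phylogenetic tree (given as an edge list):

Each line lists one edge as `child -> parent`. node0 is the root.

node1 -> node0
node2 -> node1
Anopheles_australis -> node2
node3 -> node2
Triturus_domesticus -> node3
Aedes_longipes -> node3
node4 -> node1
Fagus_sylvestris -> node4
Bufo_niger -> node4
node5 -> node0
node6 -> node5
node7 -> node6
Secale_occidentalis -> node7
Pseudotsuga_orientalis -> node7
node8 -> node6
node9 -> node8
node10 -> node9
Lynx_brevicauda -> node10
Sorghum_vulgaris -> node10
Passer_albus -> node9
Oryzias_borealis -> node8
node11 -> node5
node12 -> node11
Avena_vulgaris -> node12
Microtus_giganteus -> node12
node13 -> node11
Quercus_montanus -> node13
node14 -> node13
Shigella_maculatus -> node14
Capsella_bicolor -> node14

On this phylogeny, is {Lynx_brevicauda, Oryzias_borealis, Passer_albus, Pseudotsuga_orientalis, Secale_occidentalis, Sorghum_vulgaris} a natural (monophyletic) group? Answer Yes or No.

The most recent common ancestor of these taxa subtends ((Secale_occidentalis,Pseudotsuga_orientalis),(((Lynx_brevicauda,Sorghum_vulgaris),Passer_albus),Oryzias_borealis)).
That clade has exactly 6 tips — every listed taxon and nothing else — so the group is monophyletic.

Yes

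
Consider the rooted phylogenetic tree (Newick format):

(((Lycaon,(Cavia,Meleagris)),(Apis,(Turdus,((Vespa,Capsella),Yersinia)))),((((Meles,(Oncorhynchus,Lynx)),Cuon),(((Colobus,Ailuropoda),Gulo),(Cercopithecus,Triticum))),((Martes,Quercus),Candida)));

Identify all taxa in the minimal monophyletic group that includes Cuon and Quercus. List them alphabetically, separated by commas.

Ailuropoda, Candida, Cercopithecus, Colobus, Cuon, Gulo, Lynx, Martes, Meles, Oncorhynchus, Quercus, Triticum

Tracing Cuon: it sits inside ((Meles,(Oncorhynchus,Lynx)),Cuon).
Tracing Quercus: it sits inside (Martes,Quercus).
The smallest clade enclosing both is ((((Meles,(Oncorhynchus,Lynx)),Cuon),(((Colobus,Ailuropoda),Gulo),(Cercopithecus,Triticum))),((Martes,Quercus),Candida)); the answer is its 12 terminal taxa in alphabetical order.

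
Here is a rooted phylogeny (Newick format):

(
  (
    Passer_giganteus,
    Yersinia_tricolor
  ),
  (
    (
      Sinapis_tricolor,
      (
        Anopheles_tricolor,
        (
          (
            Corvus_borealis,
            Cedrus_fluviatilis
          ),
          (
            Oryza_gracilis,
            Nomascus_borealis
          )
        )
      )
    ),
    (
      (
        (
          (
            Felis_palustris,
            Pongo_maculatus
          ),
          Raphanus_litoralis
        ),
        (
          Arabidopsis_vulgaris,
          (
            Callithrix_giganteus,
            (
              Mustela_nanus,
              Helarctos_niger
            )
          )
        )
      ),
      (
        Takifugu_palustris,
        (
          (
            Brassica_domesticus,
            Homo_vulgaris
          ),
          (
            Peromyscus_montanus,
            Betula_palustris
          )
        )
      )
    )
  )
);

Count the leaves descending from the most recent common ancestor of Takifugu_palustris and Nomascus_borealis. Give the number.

The MRCA of Takifugu_palustris and Nomascus_borealis is the node subtending ((Sinapis_tricolor,(Anopheles_tricolor,((Corvus_borealis,Cedrus_fluviatilis),(Oryza_gracilis,Nomascus_borealis)))),((((Felis_palustris,Pongo_maculatus),Raphanus_litoralis),(Arabidopsis_vulgaris,(Callithrix_giganteus,(Mustela_nanus,Helarctos_niger)))),(Takifugu_palustris,((Brassica_domesticus,Homo_vulgaris),(Peromyscus_montanus,Betula_palustris))))).
That clade contains 18 terminal taxa: Anopheles_tricolor, Arabidopsis_vulgaris, Betula_palustris, Brassica_domesticus, Callithrix_giganteus, Cedrus_fluviatilis, Corvus_borealis, Felis_palustris, Helarctos_niger, Homo_vulgaris, Mustela_nanus, Nomascus_borealis, Oryza_gracilis, Peromyscus_montanus, Pongo_maculatus, Raphanus_litoralis, Sinapis_tricolor, Takifugu_palustris.

18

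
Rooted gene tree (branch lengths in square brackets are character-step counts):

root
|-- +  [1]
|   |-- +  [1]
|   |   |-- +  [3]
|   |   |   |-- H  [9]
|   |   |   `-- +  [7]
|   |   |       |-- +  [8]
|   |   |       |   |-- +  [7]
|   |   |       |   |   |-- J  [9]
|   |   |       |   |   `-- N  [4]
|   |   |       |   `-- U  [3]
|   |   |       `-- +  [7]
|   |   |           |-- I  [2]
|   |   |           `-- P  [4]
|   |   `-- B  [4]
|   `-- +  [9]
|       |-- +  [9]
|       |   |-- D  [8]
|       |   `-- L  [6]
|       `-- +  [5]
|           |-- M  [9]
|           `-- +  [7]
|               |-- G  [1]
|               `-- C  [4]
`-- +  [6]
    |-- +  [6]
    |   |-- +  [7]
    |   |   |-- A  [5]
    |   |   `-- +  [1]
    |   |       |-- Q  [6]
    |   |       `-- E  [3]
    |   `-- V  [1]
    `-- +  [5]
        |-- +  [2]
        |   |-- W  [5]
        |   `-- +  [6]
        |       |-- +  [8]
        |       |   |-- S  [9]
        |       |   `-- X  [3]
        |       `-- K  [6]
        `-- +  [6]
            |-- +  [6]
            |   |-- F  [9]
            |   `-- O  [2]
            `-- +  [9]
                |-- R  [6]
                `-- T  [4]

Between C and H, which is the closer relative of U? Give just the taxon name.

H

The MRCA of U and H subtends (H,(((J,N),U),(I,P))) (6 taxa).
The MRCA of U and C subtends (((H,(((J,N),U),(I,P))),B),((D,L),(M,(G,C)))) (12 taxa).
The first is nested inside the second, so U shares a more recent common ancestor with H.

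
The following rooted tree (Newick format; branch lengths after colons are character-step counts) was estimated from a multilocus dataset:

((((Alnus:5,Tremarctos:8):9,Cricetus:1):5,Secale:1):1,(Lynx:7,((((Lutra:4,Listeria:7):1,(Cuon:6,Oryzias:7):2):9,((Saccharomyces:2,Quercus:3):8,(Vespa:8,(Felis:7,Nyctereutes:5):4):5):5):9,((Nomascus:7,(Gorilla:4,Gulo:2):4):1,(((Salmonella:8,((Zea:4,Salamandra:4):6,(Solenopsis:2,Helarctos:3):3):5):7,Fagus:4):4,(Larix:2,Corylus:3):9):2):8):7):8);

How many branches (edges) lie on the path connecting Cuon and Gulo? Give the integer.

The MRCA of Cuon and Gulo is the node subtending ((((Lutra,Listeria),(Cuon,Oryzias)),((Saccharomyces,Quercus),(Vespa,(Felis,Nyctereutes)))),((Nomascus,(Gorilla,Gulo)),(((Salmonella,((Zea,Salamandra),(Solenopsis,Helarctos))),Fagus),(Larix,Corylus)))).
From Cuon up to that node: 4 branches. From Gulo up to the same node: 4 branches. Total: 4 + 4 = 8.

8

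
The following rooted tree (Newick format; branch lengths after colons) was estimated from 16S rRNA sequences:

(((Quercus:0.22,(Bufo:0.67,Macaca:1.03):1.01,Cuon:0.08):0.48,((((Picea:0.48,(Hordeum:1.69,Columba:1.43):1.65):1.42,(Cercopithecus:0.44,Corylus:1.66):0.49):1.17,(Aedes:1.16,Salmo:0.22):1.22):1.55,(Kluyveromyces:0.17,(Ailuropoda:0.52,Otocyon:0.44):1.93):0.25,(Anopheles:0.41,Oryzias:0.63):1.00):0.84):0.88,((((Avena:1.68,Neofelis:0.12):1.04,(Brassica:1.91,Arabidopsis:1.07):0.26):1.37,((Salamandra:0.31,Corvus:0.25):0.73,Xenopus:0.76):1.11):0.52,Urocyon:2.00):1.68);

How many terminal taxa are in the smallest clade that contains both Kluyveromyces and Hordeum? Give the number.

12

The MRCA of Kluyveromyces and Hordeum is the node subtending ((((Picea,(Hordeum,Columba)),(Cercopithecus,Corylus)),(Aedes,Salmo)),(Kluyveromyces,(Ailuropoda,Otocyon)),(Anopheles,Oryzias)).
That clade contains 12 terminal taxa: Aedes, Ailuropoda, Anopheles, Cercopithecus, Columba, Corylus, Hordeum, Kluyveromyces, Oryzias, Otocyon, Picea, Salmo.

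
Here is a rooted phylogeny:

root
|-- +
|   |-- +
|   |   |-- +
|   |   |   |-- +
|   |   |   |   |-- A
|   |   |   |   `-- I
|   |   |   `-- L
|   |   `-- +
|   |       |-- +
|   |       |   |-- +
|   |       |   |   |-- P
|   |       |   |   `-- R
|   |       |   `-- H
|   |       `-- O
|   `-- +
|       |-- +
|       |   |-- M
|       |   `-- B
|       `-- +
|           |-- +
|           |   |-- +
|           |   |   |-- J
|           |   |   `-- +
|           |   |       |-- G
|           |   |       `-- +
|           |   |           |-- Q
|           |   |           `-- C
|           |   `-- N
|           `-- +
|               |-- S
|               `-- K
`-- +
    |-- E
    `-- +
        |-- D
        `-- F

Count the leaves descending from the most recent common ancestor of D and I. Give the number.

The MRCA of D and I is the root, so the clade is the entire tree.
That clade contains 19 terminal taxa: A, B, C, D, E, F, G, H, I, J, K, L, M, N, O, P, Q, R, S.

19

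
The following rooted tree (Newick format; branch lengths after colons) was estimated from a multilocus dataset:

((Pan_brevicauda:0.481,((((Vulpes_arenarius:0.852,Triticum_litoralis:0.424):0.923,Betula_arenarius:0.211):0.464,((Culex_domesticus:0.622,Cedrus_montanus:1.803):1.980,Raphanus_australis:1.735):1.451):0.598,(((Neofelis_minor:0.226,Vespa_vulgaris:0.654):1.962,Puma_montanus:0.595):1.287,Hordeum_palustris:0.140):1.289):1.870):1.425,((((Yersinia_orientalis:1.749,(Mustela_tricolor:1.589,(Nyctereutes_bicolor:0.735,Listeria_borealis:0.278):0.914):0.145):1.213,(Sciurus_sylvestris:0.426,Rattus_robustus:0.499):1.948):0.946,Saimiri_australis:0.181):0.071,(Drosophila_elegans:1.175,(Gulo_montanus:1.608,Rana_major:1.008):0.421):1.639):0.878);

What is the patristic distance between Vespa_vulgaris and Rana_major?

12.433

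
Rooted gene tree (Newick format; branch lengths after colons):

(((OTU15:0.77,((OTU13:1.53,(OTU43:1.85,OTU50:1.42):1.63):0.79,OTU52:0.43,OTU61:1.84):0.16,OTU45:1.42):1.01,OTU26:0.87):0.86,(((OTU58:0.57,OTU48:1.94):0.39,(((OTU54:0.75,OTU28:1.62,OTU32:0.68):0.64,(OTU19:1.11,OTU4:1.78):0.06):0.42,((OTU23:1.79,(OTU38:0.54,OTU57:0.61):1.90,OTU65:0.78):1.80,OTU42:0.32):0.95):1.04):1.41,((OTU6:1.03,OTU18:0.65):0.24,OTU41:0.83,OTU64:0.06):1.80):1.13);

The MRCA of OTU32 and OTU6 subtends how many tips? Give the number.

The MRCA of OTU32 and OTU6 is the node subtending (((OTU58,OTU48),(((OTU54,OTU28,OTU32),(OTU19,OTU4)),((OTU23,(OTU38,OTU57),OTU65),OTU42))),((OTU6,OTU18),OTU41,OTU64)).
That clade contains 16 terminal taxa: OTU18, OTU19, OTU23, OTU28, OTU32, OTU38, OTU4, OTU41, OTU42, OTU48, OTU54, OTU57, OTU58, OTU6, OTU64, OTU65.

16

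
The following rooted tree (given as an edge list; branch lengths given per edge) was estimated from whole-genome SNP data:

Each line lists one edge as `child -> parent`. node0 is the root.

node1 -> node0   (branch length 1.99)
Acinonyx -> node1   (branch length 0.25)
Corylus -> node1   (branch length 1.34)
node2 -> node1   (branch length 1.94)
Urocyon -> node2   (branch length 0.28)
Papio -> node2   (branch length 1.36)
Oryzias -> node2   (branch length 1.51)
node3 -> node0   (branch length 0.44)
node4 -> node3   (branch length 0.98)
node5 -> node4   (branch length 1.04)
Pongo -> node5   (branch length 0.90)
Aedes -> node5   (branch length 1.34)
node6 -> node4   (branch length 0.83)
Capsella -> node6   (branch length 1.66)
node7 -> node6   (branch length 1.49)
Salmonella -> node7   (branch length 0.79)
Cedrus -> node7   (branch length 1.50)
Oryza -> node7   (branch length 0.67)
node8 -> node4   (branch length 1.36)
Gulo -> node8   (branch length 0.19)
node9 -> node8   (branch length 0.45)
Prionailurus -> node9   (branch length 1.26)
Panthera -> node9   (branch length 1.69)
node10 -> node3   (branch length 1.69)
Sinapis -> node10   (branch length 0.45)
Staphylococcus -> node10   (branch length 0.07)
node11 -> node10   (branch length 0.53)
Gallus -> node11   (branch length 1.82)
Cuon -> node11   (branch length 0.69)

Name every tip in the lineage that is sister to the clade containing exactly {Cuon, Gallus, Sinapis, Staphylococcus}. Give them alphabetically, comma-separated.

Aedes, Capsella, Cedrus, Gulo, Oryza, Panthera, Pongo, Prionailurus, Salmonella

The clade containing exactly {Cuon, Gallus, Sinapis, Staphylococcus} attaches to the tree at the node subtending (((Pongo,Aedes),(Capsella,(Salmonella,Cedrus,Oryza)),(Gulo,(Prionailurus,Panthera))),(Sinapis,Staphylococcus,(Gallus,Cuon))).
The other lineage descending from that same node — the sister group — is ((Pongo,Aedes),(Capsella,(Salmonella,Cedrus,Oryza)),(Gulo,(Prionailurus,Panthera))); its 9 tips in alphabetical order are the answer.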